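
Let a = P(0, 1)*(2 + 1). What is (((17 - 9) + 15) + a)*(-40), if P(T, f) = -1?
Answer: -800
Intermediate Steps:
a = -3 (a = -(2 + 1) = -1*3 = -3)
(((17 - 9) + 15) + a)*(-40) = (((17 - 9) + 15) - 3)*(-40) = ((8 + 15) - 3)*(-40) = (23 - 3)*(-40) = 20*(-40) = -800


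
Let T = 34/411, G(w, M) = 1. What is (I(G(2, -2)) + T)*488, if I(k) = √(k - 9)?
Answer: 16592/411 + 976*I*√2 ≈ 40.37 + 1380.3*I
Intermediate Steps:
I(k) = √(-9 + k)
T = 34/411 (T = 34*(1/411) = 34/411 ≈ 0.082725)
(I(G(2, -2)) + T)*488 = (√(-9 + 1) + 34/411)*488 = (√(-8) + 34/411)*488 = (2*I*√2 + 34/411)*488 = (34/411 + 2*I*√2)*488 = 16592/411 + 976*I*√2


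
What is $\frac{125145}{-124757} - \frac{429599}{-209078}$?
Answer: $\frac{27430416133}{26083944046} \approx 1.0516$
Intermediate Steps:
$\frac{125145}{-124757} - \frac{429599}{-209078} = 125145 \left(- \frac{1}{124757}\right) - - \frac{429599}{209078} = - \frac{125145}{124757} + \frac{429599}{209078} = \frac{27430416133}{26083944046}$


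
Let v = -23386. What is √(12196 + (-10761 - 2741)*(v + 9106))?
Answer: 2*√48205189 ≈ 13886.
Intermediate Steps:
√(12196 + (-10761 - 2741)*(v + 9106)) = √(12196 + (-10761 - 2741)*(-23386 + 9106)) = √(12196 - 13502*(-14280)) = √(12196 + 192808560) = √192820756 = 2*√48205189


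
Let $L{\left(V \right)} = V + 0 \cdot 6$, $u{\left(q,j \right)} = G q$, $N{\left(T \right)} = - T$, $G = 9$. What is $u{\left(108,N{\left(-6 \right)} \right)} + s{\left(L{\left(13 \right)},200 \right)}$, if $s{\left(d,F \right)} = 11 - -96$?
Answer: $1079$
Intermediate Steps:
$u{\left(q,j \right)} = 9 q$
$L{\left(V \right)} = V$ ($L{\left(V \right)} = V + 0 = V$)
$s{\left(d,F \right)} = 107$ ($s{\left(d,F \right)} = 11 + 96 = 107$)
$u{\left(108,N{\left(-6 \right)} \right)} + s{\left(L{\left(13 \right)},200 \right)} = 9 \cdot 108 + 107 = 972 + 107 = 1079$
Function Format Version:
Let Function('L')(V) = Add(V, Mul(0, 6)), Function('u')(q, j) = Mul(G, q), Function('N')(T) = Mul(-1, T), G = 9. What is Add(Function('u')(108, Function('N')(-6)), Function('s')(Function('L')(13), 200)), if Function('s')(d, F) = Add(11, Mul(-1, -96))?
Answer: 1079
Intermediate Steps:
Function('u')(q, j) = Mul(9, q)
Function('L')(V) = V (Function('L')(V) = Add(V, 0) = V)
Function('s')(d, F) = 107 (Function('s')(d, F) = Add(11, 96) = 107)
Add(Function('u')(108, Function('N')(-6)), Function('s')(Function('L')(13), 200)) = Add(Mul(9, 108), 107) = Add(972, 107) = 1079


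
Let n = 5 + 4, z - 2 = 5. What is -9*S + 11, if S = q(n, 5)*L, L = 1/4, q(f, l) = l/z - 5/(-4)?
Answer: 737/112 ≈ 6.5804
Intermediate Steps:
z = 7 (z = 2 + 5 = 7)
n = 9
q(f, l) = 5/4 + l/7 (q(f, l) = l/7 - 5/(-4) = l*(⅐) - 5*(-¼) = l/7 + 5/4 = 5/4 + l/7)
L = ¼ ≈ 0.25000
S = 55/112 (S = (5/4 + (⅐)*5)*(¼) = (5/4 + 5/7)*(¼) = (55/28)*(¼) = 55/112 ≈ 0.49107)
-9*S + 11 = -9*55/112 + 11 = -495/112 + 11 = 737/112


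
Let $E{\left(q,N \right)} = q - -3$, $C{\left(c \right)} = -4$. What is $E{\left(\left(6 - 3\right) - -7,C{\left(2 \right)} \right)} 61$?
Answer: $793$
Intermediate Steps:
$E{\left(q,N \right)} = 3 + q$ ($E{\left(q,N \right)} = q + 3 = 3 + q$)
$E{\left(\left(6 - 3\right) - -7,C{\left(2 \right)} \right)} 61 = \left(3 + \left(\left(6 - 3\right) - -7\right)\right) 61 = \left(3 + \left(\left(6 - 3\right) + 7\right)\right) 61 = \left(3 + \left(3 + 7\right)\right) 61 = \left(3 + 10\right) 61 = 13 \cdot 61 = 793$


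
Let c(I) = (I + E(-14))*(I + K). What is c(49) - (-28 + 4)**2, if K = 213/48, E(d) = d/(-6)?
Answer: 17337/8 ≈ 2167.1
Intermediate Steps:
E(d) = -d/6 (E(d) = d*(-1/6) = -d/6)
K = 71/16 (K = 213*(1/48) = 71/16 ≈ 4.4375)
c(I) = (7/3 + I)*(71/16 + I) (c(I) = (I - 1/6*(-14))*(I + 71/16) = (I + 7/3)*(71/16 + I) = (7/3 + I)*(71/16 + I))
c(49) - (-28 + 4)**2 = (497/48 + 49**2 + (325/48)*49) - (-28 + 4)**2 = (497/48 + 2401 + 15925/48) - 1*(-24)**2 = 21945/8 - 1*576 = 21945/8 - 576 = 17337/8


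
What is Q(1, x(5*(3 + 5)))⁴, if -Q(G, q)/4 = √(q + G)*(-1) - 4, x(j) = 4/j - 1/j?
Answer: (80 + √430)⁴/625 ≈ 1.6477e+5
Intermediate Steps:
x(j) = 3/j
Q(G, q) = 16 + 4*√(G + q) (Q(G, q) = -4*(√(q + G)*(-1) - 4) = -4*(√(G + q)*(-1) - 4) = -4*(-√(G + q) - 4) = -4*(-4 - √(G + q)) = 16 + 4*√(G + q))
Q(1, x(5*(3 + 5)))⁴ = (16 + 4*√(1 + 3/((5*(3 + 5)))))⁴ = (16 + 4*√(1 + 3/((5*8))))⁴ = (16 + 4*√(1 + 3/40))⁴ = (16 + 4*√(43/40))⁴ = (16 + 4*(√430/20))⁴ = (16 + √430/5)⁴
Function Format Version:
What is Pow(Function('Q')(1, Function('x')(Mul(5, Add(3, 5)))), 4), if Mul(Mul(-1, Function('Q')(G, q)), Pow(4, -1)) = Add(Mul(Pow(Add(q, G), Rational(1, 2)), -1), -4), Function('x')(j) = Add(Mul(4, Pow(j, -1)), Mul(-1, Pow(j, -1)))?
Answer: Mul(Rational(1, 625), Pow(Add(80, Pow(430, Rational(1, 2))), 4)) ≈ 1.6477e+5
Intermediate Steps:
Function('x')(j) = Mul(3, Pow(j, -1))
Function('Q')(G, q) = Add(16, Mul(4, Pow(Add(G, q), Rational(1, 2)))) (Function('Q')(G, q) = Mul(-4, Add(Mul(Pow(Add(q, G), Rational(1, 2)), -1), -4)) = Mul(-4, Add(Mul(Pow(Add(G, q), Rational(1, 2)), -1), -4)) = Mul(-4, Add(Mul(-1, Pow(Add(G, q), Rational(1, 2))), -4)) = Mul(-4, Add(-4, Mul(-1, Pow(Add(G, q), Rational(1, 2))))) = Add(16, Mul(4, Pow(Add(G, q), Rational(1, 2)))))
Pow(Function('Q')(1, Function('x')(Mul(5, Add(3, 5)))), 4) = Pow(Add(16, Mul(4, Pow(Add(1, Mul(3, Pow(Mul(5, Add(3, 5)), -1))), Rational(1, 2)))), 4) = Pow(Add(16, Mul(4, Pow(Add(1, Mul(3, Pow(Mul(5, 8), -1))), Rational(1, 2)))), 4) = Pow(Add(16, Mul(4, Pow(Add(1, Mul(3, Pow(40, -1))), Rational(1, 2)))), 4) = Pow(Add(16, Mul(4, Pow(Add(1, Mul(3, Rational(1, 40))), Rational(1, 2)))), 4) = Pow(Add(16, Mul(4, Pow(Add(1, Rational(3, 40)), Rational(1, 2)))), 4) = Pow(Add(16, Mul(4, Pow(Rational(43, 40), Rational(1, 2)))), 4) = Pow(Add(16, Mul(4, Mul(Rational(1, 20), Pow(430, Rational(1, 2))))), 4) = Pow(Add(16, Mul(Rational(1, 5), Pow(430, Rational(1, 2)))), 4)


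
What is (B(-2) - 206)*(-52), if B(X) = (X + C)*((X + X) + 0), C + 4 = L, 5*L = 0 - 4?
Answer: 46488/5 ≈ 9297.6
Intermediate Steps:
L = -⅘ (L = (0 - 4)/5 = (⅕)*(-4) = -⅘ ≈ -0.80000)
C = -24/5 (C = -4 - ⅘ = -24/5 ≈ -4.8000)
B(X) = 2*X*(-24/5 + X) (B(X) = (X - 24/5)*((X + X) + 0) = (-24/5 + X)*(2*X + 0) = (-24/5 + X)*(2*X) = 2*X*(-24/5 + X))
(B(-2) - 206)*(-52) = ((⅖)*(-2)*(-24 + 5*(-2)) - 206)*(-52) = ((⅖)*(-2)*(-24 - 10) - 206)*(-52) = ((⅖)*(-2)*(-34) - 206)*(-52) = (136/5 - 206)*(-52) = -894/5*(-52) = 46488/5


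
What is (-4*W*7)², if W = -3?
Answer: 7056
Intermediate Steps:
(-4*W*7)² = (-4*(-3)*7)² = (12*7)² = 84² = 7056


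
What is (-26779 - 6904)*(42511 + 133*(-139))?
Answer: -809200392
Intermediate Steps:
(-26779 - 6904)*(42511 + 133*(-139)) = -33683*(42511 - 18487) = -33683*24024 = -809200392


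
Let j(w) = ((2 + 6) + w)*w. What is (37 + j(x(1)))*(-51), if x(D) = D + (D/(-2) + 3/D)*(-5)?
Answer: -15759/4 ≈ -3939.8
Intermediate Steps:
x(D) = -15/D + 7*D/2 (x(D) = D + (D*(-½) + 3/D)*(-5) = D + (-D/2 + 3/D)*(-5) = D + (3/D - D/2)*(-5) = D + (-15/D + 5*D/2) = -15/D + 7*D/2)
j(w) = w*(8 + w) (j(w) = (8 + w)*w = w*(8 + w))
(37 + j(x(1)))*(-51) = (37 + (-15/1 + (7/2)*1)*(8 + (-15/1 + (7/2)*1)))*(-51) = (37 + (-15*1 + 7/2)*(8 + (-15*1 + 7/2)))*(-51) = (37 + (-15 + 7/2)*(8 + (-15 + 7/2)))*(-51) = (37 - 23*(8 - 23/2)/2)*(-51) = (37 - 23/2*(-7/2))*(-51) = (37 + 161/4)*(-51) = (309/4)*(-51) = -15759/4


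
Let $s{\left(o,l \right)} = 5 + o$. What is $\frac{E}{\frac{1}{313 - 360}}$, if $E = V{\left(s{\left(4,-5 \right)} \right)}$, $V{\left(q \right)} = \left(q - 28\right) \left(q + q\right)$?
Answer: $16074$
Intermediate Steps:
$V{\left(q \right)} = 2 q \left(-28 + q\right)$ ($V{\left(q \right)} = \left(-28 + q\right) 2 q = 2 q \left(-28 + q\right)$)
$E = -342$ ($E = 2 \left(5 + 4\right) \left(-28 + \left(5 + 4\right)\right) = 2 \cdot 9 \left(-28 + 9\right) = 2 \cdot 9 \left(-19\right) = -342$)
$\frac{E}{\frac{1}{313 - 360}} = - \frac{342}{\frac{1}{313 - 360}} = - \frac{342}{\frac{1}{-47}} = - \frac{342}{- \frac{1}{47}} = \left(-342\right) \left(-47\right) = 16074$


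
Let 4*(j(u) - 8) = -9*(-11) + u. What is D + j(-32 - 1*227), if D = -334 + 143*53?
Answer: 7213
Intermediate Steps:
j(u) = 131/4 + u/4 (j(u) = 8 + (-9*(-11) + u)/4 = 8 + (99 + u)/4 = 8 + (99/4 + u/4) = 131/4 + u/4)
D = 7245 (D = -334 + 7579 = 7245)
D + j(-32 - 1*227) = 7245 + (131/4 + (-32 - 1*227)/4) = 7245 + (131/4 + (-32 - 227)/4) = 7245 + (131/4 + (1/4)*(-259)) = 7245 + (131/4 - 259/4) = 7245 - 32 = 7213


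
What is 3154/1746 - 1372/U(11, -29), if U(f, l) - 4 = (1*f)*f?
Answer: -1000631/109125 ≈ -9.1696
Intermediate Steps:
U(f, l) = 4 + f**2 (U(f, l) = 4 + (1*f)*f = 4 + f*f = 4 + f**2)
3154/1746 - 1372/U(11, -29) = 3154/1746 - 1372/(4 + 11**2) = 3154*(1/1746) - 1372/(4 + 121) = 1577/873 - 1372/125 = -1000631/109125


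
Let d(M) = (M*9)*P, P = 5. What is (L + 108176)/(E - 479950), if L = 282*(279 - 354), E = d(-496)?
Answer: -43513/251135 ≈ -0.17327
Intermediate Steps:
d(M) = 45*M (d(M) = (M*9)*5 = (9*M)*5 = 45*M)
E = -22320 (E = 45*(-496) = -22320)
L = -21150 (L = 282*(-75) = -21150)
(L + 108176)/(E - 479950) = (-21150 + 108176)/(-22320 - 479950) = 87026/(-502270) = 87026*(-1/502270) = -43513/251135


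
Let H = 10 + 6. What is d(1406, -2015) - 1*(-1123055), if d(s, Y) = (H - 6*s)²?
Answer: 72019455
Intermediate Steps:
H = 16
d(s, Y) = (16 - 6*s)²
d(1406, -2015) - 1*(-1123055) = 4*(-8 + 3*1406)² - 1*(-1123055) = 4*(-8 + 4218)² + 1123055 = 4*4210² + 1123055 = 4*17724100 + 1123055 = 70896400 + 1123055 = 72019455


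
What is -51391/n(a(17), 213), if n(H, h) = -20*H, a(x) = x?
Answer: 3023/20 ≈ 151.15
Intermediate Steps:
-51391/n(a(17), 213) = -51391/((-20*17)) = -51391/(-340) = -51391*(-1/340) = 3023/20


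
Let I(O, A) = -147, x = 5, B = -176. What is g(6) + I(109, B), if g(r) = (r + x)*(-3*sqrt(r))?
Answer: -147 - 33*sqrt(6) ≈ -227.83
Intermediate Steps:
g(r) = -3*sqrt(r)*(5 + r) (g(r) = (r + 5)*(-3*sqrt(r)) = (5 + r)*(-3*sqrt(r)) = -3*sqrt(r)*(5 + r))
g(6) + I(109, B) = 3*sqrt(6)*(-5 - 1*6) - 147 = 3*sqrt(6)*(-5 - 6) - 147 = 3*sqrt(6)*(-11) - 147 = -33*sqrt(6) - 147 = -147 - 33*sqrt(6)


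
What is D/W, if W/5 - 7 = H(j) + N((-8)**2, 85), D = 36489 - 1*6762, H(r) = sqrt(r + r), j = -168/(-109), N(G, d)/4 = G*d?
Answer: 70530369381/258222245825 - 118908*sqrt(2289)/258222245825 ≈ 0.27312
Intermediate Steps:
N(G, d) = 4*G*d (N(G, d) = 4*(G*d) = 4*G*d)
j = 168/109 (j = -168*(-1/109) = 168/109 ≈ 1.5413)
H(r) = sqrt(2)*sqrt(r) (H(r) = sqrt(2*r) = sqrt(2)*sqrt(r))
D = 29727 (D = 36489 - 6762 = 29727)
W = 108835 + 20*sqrt(2289)/109 (W = 35 + 5*(sqrt(2)*sqrt(168/109) + 4*(-8)**2*85) = 35 + 5*(sqrt(2)*(2*sqrt(4578)/109) + 4*64*85) = 35 + 5*(4*sqrt(2289)/109 + 21760) = 35 + 5*(21760 + 4*sqrt(2289)/109) = 35 + (108800 + 20*sqrt(2289)/109) = 108835 + 20*sqrt(2289)/109 ≈ 1.0884e+5)
D/W = 29727/(108835 + 20*sqrt(2289)/109)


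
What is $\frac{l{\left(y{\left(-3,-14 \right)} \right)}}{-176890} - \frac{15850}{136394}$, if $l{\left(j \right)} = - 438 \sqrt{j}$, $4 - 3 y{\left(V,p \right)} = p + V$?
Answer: $- \frac{7925}{68197} + \frac{219 \sqrt{7}}{88445} \approx -0.10966$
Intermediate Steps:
$y{\left(V,p \right)} = \frac{4}{3} - \frac{V}{3} - \frac{p}{3}$ ($y{\left(V,p \right)} = \frac{4}{3} - \frac{p + V}{3} = \frac{4}{3} - \frac{V + p}{3} = \frac{4}{3} - \left(\frac{V}{3} + \frac{p}{3}\right) = \frac{4}{3} - \frac{V}{3} - \frac{p}{3}$)
$\frac{l{\left(y{\left(-3,-14 \right)} \right)}}{-176890} - \frac{15850}{136394} = \frac{\left(-438\right) \sqrt{\frac{4}{3} - -1 - - \frac{14}{3}}}{-176890} - \frac{15850}{136394} = - 438 \sqrt{\frac{4}{3} + 1 + \frac{14}{3}} \left(- \frac{1}{176890}\right) - \frac{7925}{68197} = - 438 \sqrt{7} \left(- \frac{1}{176890}\right) - \frac{7925}{68197} = \frac{219 \sqrt{7}}{88445} - \frac{7925}{68197} = - \frac{7925}{68197} + \frac{219 \sqrt{7}}{88445}$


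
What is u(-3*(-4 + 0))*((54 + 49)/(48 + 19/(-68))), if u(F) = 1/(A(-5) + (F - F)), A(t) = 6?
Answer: 3502/9735 ≈ 0.35973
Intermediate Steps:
u(F) = ⅙ (u(F) = 1/(6 + (F - F)) = 1/(6 + 0) = 1/6 = ⅙)
u(-3*(-4 + 0))*((54 + 49)/(48 + 19/(-68))) = ((54 + 49)/(48 + 19/(-68)))/6 = (103/(48 + 19*(-1/68)))/6 = (103/(48 - 19/68))/6 = (103/(3245/68))/6 = (103*(68/3245))/6 = (⅙)*(7004/3245) = 3502/9735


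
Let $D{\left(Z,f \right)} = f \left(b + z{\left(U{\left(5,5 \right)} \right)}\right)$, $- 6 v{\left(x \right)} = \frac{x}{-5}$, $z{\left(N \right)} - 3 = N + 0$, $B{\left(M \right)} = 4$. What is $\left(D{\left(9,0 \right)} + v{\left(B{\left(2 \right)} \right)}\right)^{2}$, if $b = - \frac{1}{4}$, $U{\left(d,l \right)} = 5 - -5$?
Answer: $\frac{4}{225} \approx 0.017778$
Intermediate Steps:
$U{\left(d,l \right)} = 10$ ($U{\left(d,l \right)} = 5 + 5 = 10$)
$b = - \frac{1}{4}$ ($b = \left(-1\right) \frac{1}{4} = - \frac{1}{4} \approx -0.25$)
$z{\left(N \right)} = 3 + N$ ($z{\left(N \right)} = 3 + \left(N + 0\right) = 3 + N$)
$v{\left(x \right)} = \frac{x}{30}$ ($v{\left(x \right)} = - \frac{x \frac{1}{-5}}{6} = - \frac{x \left(- \frac{1}{5}\right)}{6} = - \frac{\left(- \frac{1}{5}\right) x}{6} = \frac{x}{30}$)
$D{\left(Z,f \right)} = \frac{51 f}{4}$ ($D{\left(Z,f \right)} = f \left(- \frac{1}{4} + \left(3 + 10\right)\right) = f \left(- \frac{1}{4} + 13\right) = f \frac{51}{4} = \frac{51 f}{4}$)
$\left(D{\left(9,0 \right)} + v{\left(B{\left(2 \right)} \right)}\right)^{2} = \left(\frac{51}{4} \cdot 0 + \frac{1}{30} \cdot 4\right)^{2} = \left(0 + \frac{2}{15}\right)^{2} = \left(\frac{2}{15}\right)^{2} = \frac{4}{225}$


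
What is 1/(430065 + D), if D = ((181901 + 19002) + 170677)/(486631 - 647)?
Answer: 121496/52251270135 ≈ 2.3252e-6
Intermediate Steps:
D = 92895/121496 (D = (200903 + 170677)/485984 = 371580*(1/485984) = 92895/121496 ≈ 0.76459)
1/(430065 + D) = 1/(430065 + 92895/121496) = 1/(52251270135/121496) = 121496/52251270135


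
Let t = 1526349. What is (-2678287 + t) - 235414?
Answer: -1387352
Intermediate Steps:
(-2678287 + t) - 235414 = (-2678287 + 1526349) - 235414 = -1151938 - 235414 = -1387352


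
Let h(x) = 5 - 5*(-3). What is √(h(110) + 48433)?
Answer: √48453 ≈ 220.12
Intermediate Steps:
h(x) = 20 (h(x) = 5 + 15 = 20)
√(h(110) + 48433) = √(20 + 48433) = √48453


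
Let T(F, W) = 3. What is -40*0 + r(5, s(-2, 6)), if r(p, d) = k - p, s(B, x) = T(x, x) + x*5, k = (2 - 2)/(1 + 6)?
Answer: -5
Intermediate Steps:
k = 0 (k = 0/7 = 0*(⅐) = 0)
s(B, x) = 3 + 5*x (s(B, x) = 3 + x*5 = 3 + 5*x)
r(p, d) = -p (r(p, d) = 0 - p = -p)
-40*0 + r(5, s(-2, 6)) = -40*0 - 1*5 = 0 - 5 = -5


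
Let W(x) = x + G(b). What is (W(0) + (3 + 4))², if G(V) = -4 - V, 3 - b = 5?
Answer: 25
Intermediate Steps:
b = -2 (b = 3 - 1*5 = 3 - 5 = -2)
W(x) = -2 + x (W(x) = x + (-4 - 1*(-2)) = x + (-4 + 2) = x - 2 = -2 + x)
(W(0) + (3 + 4))² = ((-2 + 0) + (3 + 4))² = (-2 + 7)² = 5² = 25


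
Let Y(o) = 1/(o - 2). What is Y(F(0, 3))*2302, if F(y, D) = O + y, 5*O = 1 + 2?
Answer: -11510/7 ≈ -1644.3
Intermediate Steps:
O = 3/5 (O = (1 + 2)/5 = (1/5)*3 = 3/5 ≈ 0.60000)
F(y, D) = 3/5 + y
Y(o) = 1/(-2 + o)
Y(F(0, 3))*2302 = 2302/(-2 + (3/5 + 0)) = 2302/(-2 + 3/5) = 2302/(-7/5) = -5/7*2302 = -11510/7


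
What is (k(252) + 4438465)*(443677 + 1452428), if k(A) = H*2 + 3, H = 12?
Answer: 8415846873660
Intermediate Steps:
k(A) = 27 (k(A) = 12*2 + 3 = 24 + 3 = 27)
(k(252) + 4438465)*(443677 + 1452428) = (27 + 4438465)*(443677 + 1452428) = 4438492*1896105 = 8415846873660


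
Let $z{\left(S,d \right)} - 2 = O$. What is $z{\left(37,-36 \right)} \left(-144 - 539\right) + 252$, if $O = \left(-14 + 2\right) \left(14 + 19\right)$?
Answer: $269354$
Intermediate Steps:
$O = -396$ ($O = \left(-12\right) 33 = -396$)
$z{\left(S,d \right)} = -394$ ($z{\left(S,d \right)} = 2 - 396 = -394$)
$z{\left(37,-36 \right)} \left(-144 - 539\right) + 252 = - 394 \left(-144 - 539\right) + 252 = \left(-394\right) \left(-683\right) + 252 = 269102 + 252 = 269354$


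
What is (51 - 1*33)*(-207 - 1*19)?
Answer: -4068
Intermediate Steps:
(51 - 1*33)*(-207 - 1*19) = (51 - 33)*(-207 - 19) = 18*(-226) = -4068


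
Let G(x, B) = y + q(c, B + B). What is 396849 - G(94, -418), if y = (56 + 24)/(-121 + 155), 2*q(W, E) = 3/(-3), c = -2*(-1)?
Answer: 13492803/34 ≈ 3.9685e+5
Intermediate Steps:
c = 2
q(W, E) = -1/2 (q(W, E) = (3/(-3))/2 = (3*(-1/3))/2 = (1/2)*(-1) = -1/2)
y = 40/17 (y = 80/34 = 80*(1/34) = 40/17 ≈ 2.3529)
G(x, B) = 63/34 (G(x, B) = 40/17 - 1/2 = 63/34)
396849 - G(94, -418) = 396849 - 1*63/34 = 396849 - 63/34 = 13492803/34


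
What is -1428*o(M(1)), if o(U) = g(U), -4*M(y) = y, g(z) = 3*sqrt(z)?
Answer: -2142*I ≈ -2142.0*I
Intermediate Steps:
M(y) = -y/4
o(U) = 3*sqrt(U)
-1428*o(M(1)) = -4284*sqrt(-1/4*1) = -4284*sqrt(-1/4) = -4284*I/2 = -2142*I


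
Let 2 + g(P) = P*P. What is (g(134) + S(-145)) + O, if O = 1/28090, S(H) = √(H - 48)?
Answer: 504327861/28090 + I*√193 ≈ 17954.0 + 13.892*I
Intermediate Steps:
S(H) = √(-48 + H)
O = 1/28090 ≈ 3.5600e-5
g(P) = -2 + P² (g(P) = -2 + P*P = -2 + P²)
(g(134) + S(-145)) + O = ((-2 + 134²) + √(-48 - 145)) + 1/28090 = ((-2 + 17956) + √(-193)) + 1/28090 = (17954 + I*√193) + 1/28090 = 504327861/28090 + I*√193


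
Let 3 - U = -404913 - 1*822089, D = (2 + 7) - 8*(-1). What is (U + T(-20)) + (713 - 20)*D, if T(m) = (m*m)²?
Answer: 1398786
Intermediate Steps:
D = 17 (D = 9 + 8 = 17)
U = 1227005 (U = 3 - (-404913 - 1*822089) = 3 - (-404913 - 822089) = 3 - 1*(-1227002) = 3 + 1227002 = 1227005)
T(m) = m⁴ (T(m) = (m²)² = m⁴)
(U + T(-20)) + (713 - 20)*D = (1227005 + (-20)⁴) + (713 - 20)*17 = (1227005 + 160000) + 693*17 = 1387005 + 11781 = 1398786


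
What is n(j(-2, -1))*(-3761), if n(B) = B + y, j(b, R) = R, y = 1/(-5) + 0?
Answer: 22566/5 ≈ 4513.2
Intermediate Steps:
y = -⅕ (y = -⅕ + 0 = -⅕ ≈ -0.20000)
n(B) = -⅕ + B (n(B) = B - ⅕ = -⅕ + B)
n(j(-2, -1))*(-3761) = (-⅕ - 1)*(-3761) = -6/5*(-3761) = 22566/5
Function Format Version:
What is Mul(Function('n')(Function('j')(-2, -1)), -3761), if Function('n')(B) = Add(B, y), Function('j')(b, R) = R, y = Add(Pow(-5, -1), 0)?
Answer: Rational(22566, 5) ≈ 4513.2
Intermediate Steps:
y = Rational(-1, 5) (y = Add(Rational(-1, 5), 0) = Rational(-1, 5) ≈ -0.20000)
Function('n')(B) = Add(Rational(-1, 5), B) (Function('n')(B) = Add(B, Rational(-1, 5)) = Add(Rational(-1, 5), B))
Mul(Function('n')(Function('j')(-2, -1)), -3761) = Mul(Add(Rational(-1, 5), -1), -3761) = Mul(Rational(-6, 5), -3761) = Rational(22566, 5)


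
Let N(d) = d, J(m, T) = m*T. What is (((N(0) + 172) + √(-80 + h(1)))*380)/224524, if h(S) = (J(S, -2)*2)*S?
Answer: 16340/56131 + 190*I*√21/56131 ≈ 0.2911 + 0.015512*I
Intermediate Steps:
J(m, T) = T*m
h(S) = -4*S² (h(S) = (-2*S*2)*S = (-4*S)*S = -4*S²)
(((N(0) + 172) + √(-80 + h(1)))*380)/224524 = (((0 + 172) + √(-80 - 4*1²))*380)/224524 = ((172 + √(-80 - 4*1))*380)*(1/224524) = ((172 + √(-80 - 4))*380)*(1/224524) = ((172 + √(-84))*380)*(1/224524) = ((172 + 2*I*√21)*380)*(1/224524) = (65360 + 760*I*√21)*(1/224524) = 16340/56131 + 190*I*√21/56131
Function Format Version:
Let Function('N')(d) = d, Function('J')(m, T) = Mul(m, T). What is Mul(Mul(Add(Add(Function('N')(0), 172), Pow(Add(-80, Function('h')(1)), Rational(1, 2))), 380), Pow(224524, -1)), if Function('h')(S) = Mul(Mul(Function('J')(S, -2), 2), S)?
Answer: Add(Rational(16340, 56131), Mul(Rational(190, 56131), I, Pow(21, Rational(1, 2)))) ≈ Add(0.29110, Mul(0.015512, I))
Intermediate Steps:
Function('J')(m, T) = Mul(T, m)
Function('h')(S) = Mul(-4, Pow(S, 2)) (Function('h')(S) = Mul(Mul(Mul(-2, S), 2), S) = Mul(Mul(-4, S), S) = Mul(-4, Pow(S, 2)))
Mul(Mul(Add(Add(Function('N')(0), 172), Pow(Add(-80, Function('h')(1)), Rational(1, 2))), 380), Pow(224524, -1)) = Mul(Mul(Add(Add(0, 172), Pow(Add(-80, Mul(-4, Pow(1, 2))), Rational(1, 2))), 380), Pow(224524, -1)) = Mul(Mul(Add(172, Pow(Add(-80, Mul(-4, 1)), Rational(1, 2))), 380), Rational(1, 224524)) = Mul(Mul(Add(172, Pow(Add(-80, -4), Rational(1, 2))), 380), Rational(1, 224524)) = Mul(Mul(Add(172, Pow(-84, Rational(1, 2))), 380), Rational(1, 224524)) = Mul(Mul(Add(172, Mul(2, I, Pow(21, Rational(1, 2)))), 380), Rational(1, 224524)) = Mul(Add(65360, Mul(760, I, Pow(21, Rational(1, 2)))), Rational(1, 224524)) = Add(Rational(16340, 56131), Mul(Rational(190, 56131), I, Pow(21, Rational(1, 2))))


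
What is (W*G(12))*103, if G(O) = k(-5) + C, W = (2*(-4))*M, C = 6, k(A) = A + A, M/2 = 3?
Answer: 19776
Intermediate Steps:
M = 6 (M = 2*3 = 6)
k(A) = 2*A
W = -48 (W = (2*(-4))*6 = -8*6 = -48)
G(O) = -4 (G(O) = 2*(-5) + 6 = -10 + 6 = -4)
(W*G(12))*103 = -48*(-4)*103 = 192*103 = 19776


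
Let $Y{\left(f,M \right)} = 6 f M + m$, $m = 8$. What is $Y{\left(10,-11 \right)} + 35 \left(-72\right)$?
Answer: $-3172$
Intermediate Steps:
$Y{\left(f,M \right)} = 8 + 6 M f$ ($Y{\left(f,M \right)} = 6 f M + 8 = 6 M f + 8 = 8 + 6 M f$)
$Y{\left(10,-11 \right)} + 35 \left(-72\right) = \left(8 + 6 \left(-11\right) 10\right) + 35 \left(-72\right) = \left(8 - 660\right) - 2520 = -652 - 2520 = -3172$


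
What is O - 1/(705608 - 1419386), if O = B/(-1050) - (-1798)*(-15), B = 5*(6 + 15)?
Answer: -48126660092/1784445 ≈ -26970.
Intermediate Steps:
B = 105 (B = 5*21 = 105)
O = -269701/10 (O = 105/(-1050) - (-1798)*(-15) = 105*(-1/1050) - 899*30 = -⅒ - 26970 = -269701/10 ≈ -26970.)
O - 1/(705608 - 1419386) = -269701/10 - 1/(705608 - 1419386) = -269701/10 - 1/(-713778) = -269701/10 - 1*(-1/713778) = -269701/10 + 1/713778 = -48126660092/1784445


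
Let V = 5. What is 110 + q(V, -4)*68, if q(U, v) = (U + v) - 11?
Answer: -570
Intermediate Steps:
q(U, v) = -11 + U + v
110 + q(V, -4)*68 = 110 + (-11 + 5 - 4)*68 = 110 - 10*68 = 110 - 680 = -570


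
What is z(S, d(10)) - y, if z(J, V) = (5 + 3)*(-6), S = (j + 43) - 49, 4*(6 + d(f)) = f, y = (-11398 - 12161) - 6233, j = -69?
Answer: 29744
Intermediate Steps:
y = -29792 (y = -23559 - 6233 = -29792)
d(f) = -6 + f/4
S = -75 (S = (-69 + 43) - 49 = -26 - 49 = -75)
z(J, V) = -48 (z(J, V) = 8*(-6) = -48)
z(S, d(10)) - y = -48 - 1*(-29792) = -48 + 29792 = 29744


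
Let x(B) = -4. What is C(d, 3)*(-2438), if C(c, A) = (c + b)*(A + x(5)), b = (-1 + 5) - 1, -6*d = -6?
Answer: 9752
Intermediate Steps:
d = 1 (d = -⅙*(-6) = 1)
b = 3 (b = 4 - 1 = 3)
C(c, A) = (-4 + A)*(3 + c) (C(c, A) = (c + 3)*(A - 4) = (3 + c)*(-4 + A) = (-4 + A)*(3 + c))
C(d, 3)*(-2438) = (-12 - 4*1 + 3*3 + 3*1)*(-2438) = (-12 - 4 + 9 + 3)*(-2438) = -4*(-2438) = 9752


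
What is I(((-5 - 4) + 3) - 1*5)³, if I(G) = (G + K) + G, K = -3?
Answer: -15625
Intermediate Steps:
I(G) = -3 + 2*G (I(G) = (G - 3) + G = (-3 + G) + G = -3 + 2*G)
I(((-5 - 4) + 3) - 1*5)³ = (-3 + 2*(((-5 - 4) + 3) - 1*5))³ = (-3 + 2*((-9 + 3) - 5))³ = (-3 + 2*(-6 - 5))³ = (-3 + 2*(-11))³ = (-3 - 22)³ = (-25)³ = -15625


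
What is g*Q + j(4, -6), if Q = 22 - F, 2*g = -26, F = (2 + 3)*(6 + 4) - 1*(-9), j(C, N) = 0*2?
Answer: 481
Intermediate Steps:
j(C, N) = 0
F = 59 (F = 5*10 + 9 = 50 + 9 = 59)
g = -13 (g = (½)*(-26) = -13)
Q = -37 (Q = 22 - 1*59 = 22 - 59 = -37)
g*Q + j(4, -6) = -13*(-37) + 0 = 481 + 0 = 481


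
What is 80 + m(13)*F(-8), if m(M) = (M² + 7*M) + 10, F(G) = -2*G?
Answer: 4400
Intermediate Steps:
m(M) = 10 + M² + 7*M
80 + m(13)*F(-8) = 80 + (10 + 13² + 7*13)*(-2*(-8)) = 80 + (10 + 169 + 91)*16 = 80 + 270*16 = 80 + 4320 = 4400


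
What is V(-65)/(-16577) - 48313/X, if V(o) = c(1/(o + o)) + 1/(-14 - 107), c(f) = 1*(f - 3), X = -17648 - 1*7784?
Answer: 572687331511/301434178760 ≈ 1.8999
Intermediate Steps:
X = -25432 (X = -17648 - 7784 = -25432)
c(f) = -3 + f (c(f) = 1*(-3 + f) = -3 + f)
V(o) = -364/121 + 1/(2*o) (V(o) = (-3 + 1/(o + o)) + 1/(-14 - 107) = (-3 + 1/(2*o)) + 1/(-121) = (-3 + 1/(2*o)) - 1/121 = -364/121 + 1/(2*o))
V(-65)/(-16577) - 48313/X = ((1/242)*(121 - 728*(-65))/(-65))/(-16577) - 48313/(-25432) = ((1/242)*(-1/65)*(121 + 47320))*(-1/16577) - 48313*(-1/25432) = ((1/242)*(-1/65)*47441)*(-1/16577) + 48313/25432 = -47441/15730*(-1/16577) + 48313/25432 = 47441/260756210 + 48313/25432 = 572687331511/301434178760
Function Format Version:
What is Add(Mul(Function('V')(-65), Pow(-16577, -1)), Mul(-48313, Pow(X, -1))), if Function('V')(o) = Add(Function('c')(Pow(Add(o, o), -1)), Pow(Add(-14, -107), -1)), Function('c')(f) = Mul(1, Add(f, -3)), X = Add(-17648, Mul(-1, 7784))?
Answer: Rational(572687331511, 301434178760) ≈ 1.8999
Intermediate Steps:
X = -25432 (X = Add(-17648, -7784) = -25432)
Function('c')(f) = Add(-3, f) (Function('c')(f) = Mul(1, Add(-3, f)) = Add(-3, f))
Function('V')(o) = Add(Rational(-364, 121), Mul(Rational(1, 2), Pow(o, -1))) (Function('V')(o) = Add(Add(-3, Pow(Add(o, o), -1)), Pow(Add(-14, -107), -1)) = Add(Add(-3, Pow(Mul(2, o), -1)), Pow(-121, -1)) = Add(Add(-3, Mul(Rational(1, 2), Pow(o, -1))), Rational(-1, 121)) = Add(Rational(-364, 121), Mul(Rational(1, 2), Pow(o, -1))))
Add(Mul(Function('V')(-65), Pow(-16577, -1)), Mul(-48313, Pow(X, -1))) = Add(Mul(Mul(Rational(1, 242), Pow(-65, -1), Add(121, Mul(-728, -65))), Pow(-16577, -1)), Mul(-48313, Pow(-25432, -1))) = Add(Mul(Mul(Rational(1, 242), Rational(-1, 65), Add(121, 47320)), Rational(-1, 16577)), Mul(-48313, Rational(-1, 25432))) = Add(Mul(Mul(Rational(1, 242), Rational(-1, 65), 47441), Rational(-1, 16577)), Rational(48313, 25432)) = Add(Mul(Rational(-47441, 15730), Rational(-1, 16577)), Rational(48313, 25432)) = Add(Rational(47441, 260756210), Rational(48313, 25432)) = Rational(572687331511, 301434178760)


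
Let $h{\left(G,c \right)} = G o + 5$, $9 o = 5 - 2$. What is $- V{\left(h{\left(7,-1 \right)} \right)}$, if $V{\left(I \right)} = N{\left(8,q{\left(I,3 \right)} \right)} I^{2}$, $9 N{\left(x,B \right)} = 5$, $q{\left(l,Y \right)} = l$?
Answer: $- \frac{2420}{81} \approx -29.877$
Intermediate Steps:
$N{\left(x,B \right)} = \frac{5}{9}$ ($N{\left(x,B \right)} = \frac{1}{9} \cdot 5 = \frac{5}{9}$)
$o = \frac{1}{3}$ ($o = \frac{5 - 2}{9} = \frac{1}{9} \cdot 3 = \frac{1}{3} \approx 0.33333$)
$h{\left(G,c \right)} = 5 + \frac{G}{3}$ ($h{\left(G,c \right)} = G \frac{1}{3} + 5 = \frac{G}{3} + 5 = 5 + \frac{G}{3}$)
$V{\left(I \right)} = \frac{5 I^{2}}{9}$
$- V{\left(h{\left(7,-1 \right)} \right)} = - \frac{5 \left(5 + \frac{1}{3} \cdot 7\right)^{2}}{9} = - \frac{5 \left(5 + \frac{7}{3}\right)^{2}}{9} = - \frac{5 \left(\frac{22}{3}\right)^{2}}{9} = - \frac{5 \cdot 484}{9 \cdot 9} = \left(-1\right) \frac{2420}{81} = - \frac{2420}{81}$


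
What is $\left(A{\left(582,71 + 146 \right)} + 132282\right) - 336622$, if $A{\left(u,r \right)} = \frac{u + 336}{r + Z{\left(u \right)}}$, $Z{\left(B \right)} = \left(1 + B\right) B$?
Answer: $- \frac{69378128902}{339523} \approx -2.0434 \cdot 10^{5}$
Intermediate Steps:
$Z{\left(B \right)} = B \left(1 + B\right)$
$A{\left(u,r \right)} = \frac{336 + u}{r + u \left(1 + u\right)}$ ($A{\left(u,r \right)} = \frac{u + 336}{r + u \left(1 + u\right)} = \frac{336 + u}{r + u \left(1 + u\right)}$)
$\left(A{\left(582,71 + 146 \right)} + 132282\right) - 336622 = \left(\frac{336 + 582}{\left(71 + 146\right) + 582 \left(1 + 582\right)} + 132282\right) - 336622 = \left(\frac{1}{217 + 582 \cdot 583} \cdot 918 + 132282\right) - 336622 = \left(\frac{1}{217 + 339306} \cdot 918 + 132282\right) - 336622 = \left(\frac{1}{339523} \cdot 918 + 132282\right) - 336622 = \left(\frac{918}{339523} + 132282\right) - 336622 = \frac{44912782404}{339523} - 336622 = - \frac{69378128902}{339523}$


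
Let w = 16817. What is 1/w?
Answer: 1/16817 ≈ 5.9464e-5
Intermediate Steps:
1/w = 1/16817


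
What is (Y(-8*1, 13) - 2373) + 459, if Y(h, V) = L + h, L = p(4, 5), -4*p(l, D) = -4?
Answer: -1921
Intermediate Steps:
p(l, D) = 1 (p(l, D) = -1/4*(-4) = 1)
L = 1
Y(h, V) = 1 + h
(Y(-8*1, 13) - 2373) + 459 = ((1 - 8*1) - 2373) + 459 = ((1 - 8) - 2373) + 459 = (-7 - 2373) + 459 = -2380 + 459 = -1921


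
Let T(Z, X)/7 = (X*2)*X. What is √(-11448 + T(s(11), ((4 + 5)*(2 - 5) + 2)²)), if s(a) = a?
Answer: √5457302 ≈ 2336.1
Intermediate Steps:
T(Z, X) = 14*X² (T(Z, X) = 7*((X*2)*X) = 7*((2*X)*X) = 7*(2*X²) = 14*X²)
√(-11448 + T(s(11), ((4 + 5)*(2 - 5) + 2)²)) = √(-11448 + 14*(((4 + 5)*(2 - 5) + 2)²)²) = √(-11448 + 14*((9*(-3) + 2)²)²) = √(-11448 + 14*((-27 + 2)²)²) = √(-11448 + 14*((-25)²)²) = √(-11448 + 14*625²) = √(-11448 + 14*390625) = √(-11448 + 5468750) = √5457302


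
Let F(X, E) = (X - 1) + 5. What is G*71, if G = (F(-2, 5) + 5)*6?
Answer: 2982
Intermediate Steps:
F(X, E) = 4 + X (F(X, E) = (-1 + X) + 5 = 4 + X)
G = 42 (G = ((4 - 2) + 5)*6 = (2 + 5)*6 = 7*6 = 42)
G*71 = 42*71 = 2982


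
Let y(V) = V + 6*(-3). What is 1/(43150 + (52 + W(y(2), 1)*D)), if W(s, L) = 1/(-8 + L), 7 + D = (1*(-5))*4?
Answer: 7/302441 ≈ 2.3145e-5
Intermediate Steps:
y(V) = -18 + V (y(V) = V - 18 = -18 + V)
D = -27 (D = -7 + (1*(-5))*4 = -7 - 5*4 = -7 - 20 = -27)
1/(43150 + (52 + W(y(2), 1)*D)) = 1/(43150 + (52 - 27/(-8 + 1))) = 1/(43150 + (52 - 27/(-7))) = 1/(43150 + (52 - ⅐*(-27))) = 1/(43150 + (52 + 27/7)) = 1/(43150 + 391/7) = 1/(302441/7) = 7/302441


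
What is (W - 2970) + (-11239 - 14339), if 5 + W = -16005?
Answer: -44558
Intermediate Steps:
W = -16010 (W = -5 - 16005 = -16010)
(W - 2970) + (-11239 - 14339) = (-16010 - 2970) + (-11239 - 14339) = -18980 - 25578 = -44558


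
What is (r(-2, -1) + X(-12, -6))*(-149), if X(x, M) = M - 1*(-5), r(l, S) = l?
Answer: 447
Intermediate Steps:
X(x, M) = 5 + M (X(x, M) = M + 5 = 5 + M)
(r(-2, -1) + X(-12, -6))*(-149) = (-2 + (5 - 6))*(-149) = (-2 - 1)*(-149) = -3*(-149) = 447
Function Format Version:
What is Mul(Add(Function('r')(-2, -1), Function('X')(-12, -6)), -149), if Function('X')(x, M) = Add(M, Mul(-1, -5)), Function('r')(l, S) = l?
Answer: 447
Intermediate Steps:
Function('X')(x, M) = Add(5, M) (Function('X')(x, M) = Add(M, 5) = Add(5, M))
Mul(Add(Function('r')(-2, -1), Function('X')(-12, -6)), -149) = Mul(Add(-2, Add(5, -6)), -149) = Mul(Add(-2, -1), -149) = Mul(-3, -149) = 447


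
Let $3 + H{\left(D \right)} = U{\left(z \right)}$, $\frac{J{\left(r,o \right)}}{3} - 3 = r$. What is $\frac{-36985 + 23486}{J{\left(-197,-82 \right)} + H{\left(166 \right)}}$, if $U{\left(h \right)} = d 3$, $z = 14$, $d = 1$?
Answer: $\frac{13499}{582} \approx 23.194$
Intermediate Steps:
$J{\left(r,o \right)} = 9 + 3 r$
$U{\left(h \right)} = 3$ ($U{\left(h \right)} = 1 \cdot 3 = 3$)
$H{\left(D \right)} = 0$ ($H{\left(D \right)} = -3 + 3 = 0$)
$\frac{-36985 + 23486}{J{\left(-197,-82 \right)} + H{\left(166 \right)}} = \frac{-36985 + 23486}{\left(9 + 3 \left(-197\right)\right) + 0} = - \frac{13499}{\left(9 - 591\right) + 0} = - \frac{13499}{-582 + 0} = - \frac{13499}{-582} = \left(-13499\right) \left(- \frac{1}{582}\right) = \frac{13499}{582}$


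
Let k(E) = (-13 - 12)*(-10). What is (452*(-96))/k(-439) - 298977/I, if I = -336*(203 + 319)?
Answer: -179425367/1044000 ≈ -171.86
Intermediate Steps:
I = -175392 (I = -336*522 = -175392)
k(E) = 250 (k(E) = -25*(-10) = 250)
(452*(-96))/k(-439) - 298977/I = (452*(-96))/250 - 298977/(-175392) = -43392*1/250 - 298977*(-1/175392) = -21696/125 + 14237/8352 = -179425367/1044000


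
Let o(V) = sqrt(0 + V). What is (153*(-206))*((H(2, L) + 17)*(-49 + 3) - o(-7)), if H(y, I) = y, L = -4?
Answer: 27546732 + 31518*I*sqrt(7) ≈ 2.7547e+7 + 83389.0*I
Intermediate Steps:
o(V) = sqrt(V)
(153*(-206))*((H(2, L) + 17)*(-49 + 3) - o(-7)) = (153*(-206))*((2 + 17)*(-49 + 3) - sqrt(-7)) = -31518*(19*(-46) - I*sqrt(7)) = -31518*(-874 - I*sqrt(7)) = 27546732 + 31518*I*sqrt(7)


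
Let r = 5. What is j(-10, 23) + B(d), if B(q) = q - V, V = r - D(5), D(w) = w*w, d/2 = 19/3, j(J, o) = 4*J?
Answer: -22/3 ≈ -7.3333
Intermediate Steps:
d = 38/3 (d = 2*(19/3) = 38/3 ≈ 12.667)
D(w) = w²
V = -20 (V = 5 - 1*5² = 5 - 1*25 = 5 - 25 = -20)
B(q) = 20 + q (B(q) = q - 1*(-20) = q + 20 = 20 + q)
j(-10, 23) + B(d) = 4*(-10) + (20 + 38/3) = -40 + 98/3 = -22/3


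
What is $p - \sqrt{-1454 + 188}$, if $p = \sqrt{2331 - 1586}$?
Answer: $\sqrt{745} - i \sqrt{1266} \approx 27.295 - 35.581 i$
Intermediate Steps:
$p = \sqrt{745} \approx 27.295$
$p - \sqrt{-1454 + 188} = \sqrt{745} - \sqrt{-1454 + 188} = \sqrt{745} - \sqrt{-1266} = \sqrt{745} - i \sqrt{1266}$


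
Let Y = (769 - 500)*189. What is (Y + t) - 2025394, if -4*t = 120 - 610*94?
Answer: -1960248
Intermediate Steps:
Y = 50841 (Y = 269*189 = 50841)
t = 14305 (t = -(120 - 610*94)/4 = -(120 - 57340)/4 = -1/4*(-57220) = 14305)
(Y + t) - 2025394 = (50841 + 14305) - 2025394 = 65146 - 2025394 = -1960248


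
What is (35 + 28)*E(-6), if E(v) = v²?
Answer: 2268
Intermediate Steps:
(35 + 28)*E(-6) = (35 + 28)*(-6)² = 63*36 = 2268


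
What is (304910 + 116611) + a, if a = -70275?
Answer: 351246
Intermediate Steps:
(304910 + 116611) + a = (304910 + 116611) - 70275 = 421521 - 70275 = 351246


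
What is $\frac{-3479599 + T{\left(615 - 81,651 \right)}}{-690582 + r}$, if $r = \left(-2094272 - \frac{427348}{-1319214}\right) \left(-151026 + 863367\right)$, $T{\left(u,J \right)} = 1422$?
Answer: $\frac{764743298813}{328008548975554968} \approx 2.3315 \cdot 10^{-6}$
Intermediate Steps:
$r = - \frac{328008397137981210}{219869}$ ($r = \left(-2094272 - - \frac{213674}{659607}\right) 712341 = \left(-2094272 + \frac{213674}{659607}\right) 712341 = \left(- \frac{1381396257430}{659607}\right) 712341 = - \frac{328008397137981210}{219869} \approx -1.4918 \cdot 10^{12}$)
$\frac{-3479599 + T{\left(615 - 81,651 \right)}}{-690582 + r} = \frac{-3479599 + 1422}{-690582 - \frac{328008397137981210}{219869}} = - \frac{3478177}{- \frac{328008548975554968}{219869}} = \left(-3478177\right) \left(- \frac{219869}{328008548975554968}\right) = \frac{764743298813}{328008548975554968}$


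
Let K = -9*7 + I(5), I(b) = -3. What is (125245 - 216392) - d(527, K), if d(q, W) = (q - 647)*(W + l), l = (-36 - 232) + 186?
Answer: -108907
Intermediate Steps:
l = -82 (l = -268 + 186 = -82)
K = -66 (K = -9*7 - 3 = -63 - 3 = -66)
d(q, W) = (-647 + q)*(-82 + W) (d(q, W) = (q - 647)*(W - 82) = (-647 + q)*(-82 + W))
(125245 - 216392) - d(527, K) = (125245 - 216392) - (53054 - 647*(-66) - 82*527 - 66*527) = -91147 - (53054 + 42702 - 43214 - 34782) = -91147 - 1*17760 = -91147 - 17760 = -108907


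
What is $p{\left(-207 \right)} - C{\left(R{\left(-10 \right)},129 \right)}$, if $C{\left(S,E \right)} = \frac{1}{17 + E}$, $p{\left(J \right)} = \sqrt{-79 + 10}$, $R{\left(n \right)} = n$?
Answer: $- \frac{1}{146} + i \sqrt{69} \approx -0.0068493 + 8.3066 i$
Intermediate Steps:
$p{\left(J \right)} = i \sqrt{69}$ ($p{\left(J \right)} = \sqrt{-69} = i \sqrt{69}$)
$p{\left(-207 \right)} - C{\left(R{\left(-10 \right)},129 \right)} = i \sqrt{69} - \frac{1}{17 + 129} = i \sqrt{69} - \frac{1}{146} = - \frac{1}{146} + i \sqrt{69}$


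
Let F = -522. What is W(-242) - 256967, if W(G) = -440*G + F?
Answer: -151009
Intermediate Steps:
W(G) = -522 - 440*G (W(G) = -440*G - 522 = -522 - 440*G)
W(-242) - 256967 = (-522 - 440*(-242)) - 256967 = (-522 + 106480) - 256967 = 105958 - 256967 = -151009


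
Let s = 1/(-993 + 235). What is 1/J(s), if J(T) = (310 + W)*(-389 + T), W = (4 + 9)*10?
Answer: -379/64869860 ≈ -5.8425e-6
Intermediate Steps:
W = 130 (W = 13*10 = 130)
s = -1/758 (s = 1/(-758) = -1/758 ≈ -0.0013193)
J(T) = -171160 + 440*T (J(T) = (310 + 130)*(-389 + T) = 440*(-389 + T) = -171160 + 440*T)
1/J(s) = 1/(-171160 + 440*(-1/758)) = 1/(-171160 - 220/379) = 1/(-64869860/379) = -379/64869860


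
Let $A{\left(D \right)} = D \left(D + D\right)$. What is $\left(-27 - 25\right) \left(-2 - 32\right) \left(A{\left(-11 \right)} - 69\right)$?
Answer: $305864$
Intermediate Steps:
$A{\left(D \right)} = 2 D^{2}$ ($A{\left(D \right)} = D 2 D = 2 D^{2}$)
$\left(-27 - 25\right) \left(-2 - 32\right) \left(A{\left(-11 \right)} - 69\right) = \left(-27 - 25\right) \left(-2 - 32\right) \left(2 \left(-11\right)^{2} - 69\right) = \left(-52\right) \left(-34\right) \left(2 \cdot 121 - 69\right) = 1768 \left(242 - 69\right) = 1768 \cdot 173 = 305864$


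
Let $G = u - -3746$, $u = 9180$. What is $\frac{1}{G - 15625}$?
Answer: $- \frac{1}{2699} \approx -0.00037051$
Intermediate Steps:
$G = 12926$ ($G = 9180 - -3746 = 9180 + 3746 = 12926$)
$\frac{1}{G - 15625} = \frac{1}{12926 - 15625} = \frac{1}{-2699} = - \frac{1}{2699}$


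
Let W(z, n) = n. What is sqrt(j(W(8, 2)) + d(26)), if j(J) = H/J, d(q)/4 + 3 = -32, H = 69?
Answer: I*sqrt(422)/2 ≈ 10.271*I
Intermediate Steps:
d(q) = -140 (d(q) = -12 + 4*(-32) = -12 - 128 = -140)
j(J) = 69/J
sqrt(j(W(8, 2)) + d(26)) = sqrt(69/2 - 140) = sqrt(-211/2) = I*sqrt(422)/2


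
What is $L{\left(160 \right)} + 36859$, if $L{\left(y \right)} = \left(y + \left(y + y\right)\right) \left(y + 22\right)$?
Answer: $124219$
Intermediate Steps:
$L{\left(y \right)} = 3 y \left(22 + y\right)$ ($L{\left(y \right)} = \left(y + 2 y\right) \left(22 + y\right) = 3 y \left(22 + y\right)$)
$L{\left(160 \right)} + 36859 = 3 \cdot 160 \left(22 + 160\right) + 36859 = 3 \cdot 160 \cdot 182 + 36859 = 87360 + 36859 = 124219$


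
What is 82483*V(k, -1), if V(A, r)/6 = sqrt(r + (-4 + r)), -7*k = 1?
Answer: 494898*I*sqrt(6) ≈ 1.2122e+6*I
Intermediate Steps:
k = -1/7 (k = -1/7*1 = -1/7 ≈ -0.14286)
V(A, r) = 6*sqrt(-4 + 2*r) (V(A, r) = 6*sqrt(r + (-4 + r)) = 6*sqrt(-4 + 2*r))
82483*V(k, -1) = 82483*(6*sqrt(-4 + 2*(-1))) = 82483*(6*sqrt(-4 - 2)) = 82483*(6*sqrt(-6)) = 82483*(6*(I*sqrt(6))) = 82483*(6*I*sqrt(6)) = 494898*I*sqrt(6)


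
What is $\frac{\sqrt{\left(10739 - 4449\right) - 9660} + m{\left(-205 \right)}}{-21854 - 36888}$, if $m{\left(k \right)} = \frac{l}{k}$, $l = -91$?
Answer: $- \frac{91}{12042110} - \frac{i \sqrt{3370}}{58742} \approx -7.5568 \cdot 10^{-6} - 0.00098825 i$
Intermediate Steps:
$m{\left(k \right)} = - \frac{91}{k}$
$\frac{\sqrt{\left(10739 - 4449\right) - 9660} + m{\left(-205 \right)}}{-21854 - 36888} = \frac{\sqrt{\left(10739 - 4449\right) - 9660} - \frac{91}{-205}}{-21854 - 36888} = \frac{\sqrt{\left(10739 - 4449\right) - 9660} - - \frac{91}{205}}{-58742} = \left(\sqrt{6290 - 9660} + \frac{91}{205}\right) \left(- \frac{1}{58742}\right) = \left(\sqrt{-3370} + \frac{91}{205}\right) \left(- \frac{1}{58742}\right) = \left(i \sqrt{3370} + \frac{91}{205}\right) \left(- \frac{1}{58742}\right) = \left(\frac{91}{205} + i \sqrt{3370}\right) \left(- \frac{1}{58742}\right) = - \frac{91}{12042110} - \frac{i \sqrt{3370}}{58742}$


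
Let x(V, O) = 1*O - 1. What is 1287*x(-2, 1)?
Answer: 0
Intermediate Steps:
x(V, O) = -1 + O (x(V, O) = O - 1 = -1 + O)
1287*x(-2, 1) = 1287*(-1 + 1) = 1287*0 = 0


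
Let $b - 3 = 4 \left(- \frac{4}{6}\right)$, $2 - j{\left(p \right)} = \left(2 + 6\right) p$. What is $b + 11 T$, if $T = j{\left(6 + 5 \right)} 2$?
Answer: $- \frac{5675}{3} \approx -1891.7$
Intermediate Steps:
$j{\left(p \right)} = 2 - 8 p$ ($j{\left(p \right)} = 2 - \left(2 + 6\right) p = 2 - 8 p$)
$T = -172$ ($T = \left(2 - 8 \left(6 + 5\right)\right) 2 = \left(2 - 88\right) 2 = \left(-86\right) 2 = -172$)
$b = \frac{1}{3}$ ($b = 3 + 4 \left(- \frac{4}{6}\right) = 3 + 4 \left(\left(-4\right) \frac{1}{6}\right) = 3 + 4 \left(- \frac{2}{3}\right) = 3 - \frac{8}{3} = \frac{1}{3} \approx 0.33333$)
$b + 11 T = \frac{1}{3} + 11 \left(-172\right) = \frac{1}{3} - 1892 = - \frac{5675}{3}$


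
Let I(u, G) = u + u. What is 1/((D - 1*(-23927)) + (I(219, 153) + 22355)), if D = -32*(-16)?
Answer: 1/47232 ≈ 2.1172e-5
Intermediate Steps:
I(u, G) = 2*u
D = 512
1/((D - 1*(-23927)) + (I(219, 153) + 22355)) = 1/((512 - 1*(-23927)) + (2*219 + 22355)) = 1/((512 + 23927) + (438 + 22355)) = 1/(24439 + 22793) = 1/47232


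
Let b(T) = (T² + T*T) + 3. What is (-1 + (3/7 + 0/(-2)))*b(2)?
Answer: -44/7 ≈ -6.2857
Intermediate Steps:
b(T) = 3 + 2*T² (b(T) = (T² + T²) + 3 = 2*T² + 3 = 3 + 2*T²)
(-1 + (3/7 + 0/(-2)))*b(2) = (-1 + (3/7 + 0/(-2)))*(3 + 2*2²) = (-1 + (3*(⅐) + 0*(-½)))*(3 + 2*4) = (-1 + (3/7 + 0))*(3 + 8) = (-1 + 3/7)*11 = -4/7*11 = -44/7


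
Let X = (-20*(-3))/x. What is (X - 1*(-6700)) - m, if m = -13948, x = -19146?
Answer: 65887758/3191 ≈ 20648.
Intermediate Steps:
X = -10/3191 (X = -20*(-3)/(-19146) = 60*(-1/19146) = -10/3191 ≈ -0.0031338)
(X - 1*(-6700)) - m = (-10/3191 - 1*(-6700)) - 1*(-13948) = (-10/3191 + 6700) + 13948 = 21379690/3191 + 13948 = 65887758/3191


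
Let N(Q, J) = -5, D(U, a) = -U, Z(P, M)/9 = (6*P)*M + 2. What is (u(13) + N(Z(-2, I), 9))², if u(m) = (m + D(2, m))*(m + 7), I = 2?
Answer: 46225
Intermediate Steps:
Z(P, M) = 18 + 54*M*P (Z(P, M) = 9*((6*P)*M + 2) = 9*(6*M*P + 2) = 9*(2 + 6*M*P) = 18 + 54*M*P)
u(m) = (-2 + m)*(7 + m) (u(m) = (m - 1*2)*(m + 7) = (m - 2)*(7 + m) = (-2 + m)*(7 + m))
(u(13) + N(Z(-2, I), 9))² = ((-14 + 13² + 5*13) - 5)² = ((-14 + 169 + 65) - 5)² = (220 - 5)² = 215² = 46225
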